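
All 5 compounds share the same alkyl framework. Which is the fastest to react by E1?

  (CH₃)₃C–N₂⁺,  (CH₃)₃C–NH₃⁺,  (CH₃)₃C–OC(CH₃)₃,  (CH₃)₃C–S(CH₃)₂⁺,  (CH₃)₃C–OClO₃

(CH₃)₃C–N₂⁺

With the same alkyl group throughout, only the leaving group differentiates the rates.
The more stable X⁻ (or X) is on its own — i.e. the weaker a base it is — the better a leaving group it makes.
(CH₃)₃C–N₂⁺ loses N₂: no meaningful conjugate acid; N₂ departs as an exceptionally stable neutral molecule
(CH₃)₃C–OClO₃ loses ClO₄⁻: pKₐ(HClO₄) ≈ -10
(CH₃)₃C–S(CH₃)₂⁺ loses SR'₂: pKₐ(R'₂SH⁺) ≈ -7
(CH₃)₃C–NH₃⁺ loses NH₃: pKₐ(NH₄⁺) ≈ 9.2
(CH₃)₃C–OC(CH₃)₃ loses (CH₃)₃CO⁻: pKₐ(t-BuOH) ≈ 18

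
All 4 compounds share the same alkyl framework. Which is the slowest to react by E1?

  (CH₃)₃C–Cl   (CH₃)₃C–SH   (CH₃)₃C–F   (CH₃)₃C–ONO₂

With the same alkyl group throughout, only the leaving group differentiates the rates.
A good leaving group is a weak base: the lower the pKₐ of its conjugate acid, the more readily it departs.
(CH₃)₃C–Cl loses Cl⁻: pKₐ(HCl) ≈ -7
(CH₃)₃C–ONO₂ loses NO₃⁻: pKₐ(HNO₃) ≈ -1.3
(CH₃)₃C–F loses F⁻: pKₐ(HF) ≈ 3.2
(CH₃)₃C–SH loses HS⁻: pKₐ(H₂S) ≈ 7

(CH₃)₃C–SH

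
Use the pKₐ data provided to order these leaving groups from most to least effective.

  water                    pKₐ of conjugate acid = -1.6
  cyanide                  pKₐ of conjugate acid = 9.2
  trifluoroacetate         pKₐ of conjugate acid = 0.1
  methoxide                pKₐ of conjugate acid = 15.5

water > trifluoroacetate > cyanide > methoxide

Lower conjugate-acid pKₐ ⇒ weaker base ⇒ better leaving group.
Sorting by the given values: water (-1.6), trifluoroacetate (0.1), cyanide (9.2), methoxide (15.5).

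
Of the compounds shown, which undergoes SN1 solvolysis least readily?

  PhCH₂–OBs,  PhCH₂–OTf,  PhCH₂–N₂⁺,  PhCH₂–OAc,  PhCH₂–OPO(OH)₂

PhCH₂–OAc

Identical carbon frameworks mean the comparison reduces to leaving-group quality.
Leaving-group ability tracks the stability of the departed species; conjugate-acid pKₐ is the usual yardstick (lower pKₐ → better LG).
PhCH₂–N₂⁺ loses N₂: no meaningful conjugate acid; N₂ departs as an exceptionally stable neutral molecule
PhCH₂–OTf loses OTf⁻: pKₐ(CF₃SO₃H (triflic acid)) ≈ -14
PhCH₂–OBs loses OBs⁻: pKₐ(p-BrC₆H₄SO₃H) ≈ -2.8
PhCH₂–OPO(OH)₂ loses H₂PO₄⁻: pKₐ(H₃PO₄) ≈ 2.1
PhCH₂–OAc loses AcO⁻: pKₐ(CH₃COOH) ≈ 4.8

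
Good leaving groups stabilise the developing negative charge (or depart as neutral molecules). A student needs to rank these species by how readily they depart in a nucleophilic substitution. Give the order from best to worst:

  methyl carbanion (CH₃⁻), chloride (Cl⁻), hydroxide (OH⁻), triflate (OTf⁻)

triflate (OTf⁻) > chloride (Cl⁻) > hydroxide (OH⁻) > methyl carbanion (CH₃⁻)

Leaving-group ability tracks the stability of the departed species; conjugate-acid pKₐ is the usual yardstick (lower pKₐ → better LG).
triflate (OTf⁻): pKₐ(CF₃SO₃H (triflic acid)) ≈ -14
chloride (Cl⁻): pKₐ(HCl) ≈ -7 — moderately weak base
hydroxide (OH⁻): pKₐ(H₂O) ≈ 15.7 — strong base; essentially never leaves without prior activation
methyl carbanion (CH₃⁻): pKₐ(CH₄) ≈ 48 — unstabilised carbanion; the worst conceivable leaving group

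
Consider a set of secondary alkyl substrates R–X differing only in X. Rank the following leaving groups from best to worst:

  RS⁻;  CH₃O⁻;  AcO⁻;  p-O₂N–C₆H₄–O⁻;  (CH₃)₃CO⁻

Rank by basicity of the departing species: weakest base leaves most easily.
AcO⁻: pKₐ(CH₃COOH) ≈ 4.8 — resonance-stabilised but still a weak base
p-O₂N–C₆H₄–O⁻: pKₐ(p-nitrophenol) ≈ 7.2 — nitro group delocalises the charge; the classic chromogenic LG
RS⁻: pKₐ(RSH (a thiol)) ≈ 10.5 — moderately basic; rarely leaves without activation
CH₃O⁻: pKₐ(CH₃OH) ≈ 15.5 — strong base; alkoxides do not leave unassisted
(CH₃)₃CO⁻: pKₐ(t-BuOH) ≈ 18 — bulky, strongly basic alkoxide

AcO⁻ > p-O₂N–C₆H₄–O⁻ > RS⁻ > CH₃O⁻ > (CH₃)₃CO⁻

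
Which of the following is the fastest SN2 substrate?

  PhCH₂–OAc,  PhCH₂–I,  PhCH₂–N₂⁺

PhCH₂–N₂⁺

With the same alkyl group throughout, only the leaving group differentiates the rates.
Leaving-group ability tracks the stability of the departed species; conjugate-acid pKₐ is the usual yardstick (lower pKₐ → better LG).
PhCH₂–N₂⁺ loses N₂: no meaningful conjugate acid; N₂ departs as an exceptionally stable neutral molecule
PhCH₂–I loses I⁻: pKₐ(HI) ≈ -10
PhCH₂–OAc loses AcO⁻: pKₐ(CH₃COOH) ≈ 4.8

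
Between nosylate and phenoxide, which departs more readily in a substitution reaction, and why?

nosylate is the better leaving group.
pKₐ(p-O₂NC₆H₄SO₃H) ≈ -3.5 versus pKₐ(C₆H₅OH (phenol)) ≈ 10: nosylate is the much weaker base.
P-nitro group further stabilises the sulfonate.

nosylate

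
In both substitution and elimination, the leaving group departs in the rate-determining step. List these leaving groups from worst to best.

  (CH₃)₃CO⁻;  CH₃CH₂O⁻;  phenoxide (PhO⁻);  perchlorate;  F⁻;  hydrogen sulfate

(CH₃)₃CO⁻ < CH₃CH₂O⁻ < phenoxide (PhO⁻) < F⁻ < hydrogen sulfate < perchlorate

Leaving-group ability tracks the stability of the departed species; conjugate-acid pKₐ is the usual yardstick (lower pKₐ → better LG).
perchlorate: pKₐ(HClO₄) ≈ -10
hydrogen sulfate: pKₐ(H₂SO₄) ≈ -3
F⁻: pKₐ(HF) ≈ 3.2
phenoxide (PhO⁻): pKₐ(C₆H₅OH (phenol)) ≈ 10
CH₃CH₂O⁻: pKₐ(CH₃CH₂OH) ≈ 16
(CH₃)₃CO⁻: pKₐ(t-BuOH) ≈ 18
The question asks for worst first, so the sequence is read in increasing leaving-group ability.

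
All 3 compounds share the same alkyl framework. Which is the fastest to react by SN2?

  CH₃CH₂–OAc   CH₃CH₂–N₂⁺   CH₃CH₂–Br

With the same alkyl group throughout, only the leaving group differentiates the rates.
Leaving-group ability tracks the stability of the departed species; conjugate-acid pKₐ is the usual yardstick (lower pKₐ → better LG).
CH₃CH₂–N₂⁺ loses N₂: no meaningful conjugate acid; N₂ departs as an exceptionally stable neutral molecule
CH₃CH₂–Br loses Br⁻: pKₐ(HBr) ≈ -9
CH₃CH₂–OAc loses AcO⁻: pKₐ(CH₃COOH) ≈ 4.8

CH₃CH₂–N₂⁺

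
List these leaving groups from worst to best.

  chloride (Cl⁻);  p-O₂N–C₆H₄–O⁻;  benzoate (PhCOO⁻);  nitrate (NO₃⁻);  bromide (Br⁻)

Leaving-group ability tracks the stability of the departed species; conjugate-acid pKₐ is the usual yardstick (lower pKₐ → better LG).
bromide (Br⁻): pKₐ(HBr) ≈ -9 — weak base; good leaving group
chloride (Cl⁻): pKₐ(HCl) ≈ -7
nitrate (NO₃⁻): pKₐ(HNO₃) ≈ -1.3 — resonance-delocalised over three oxygens
benzoate (PhCOO⁻): pKₐ(C₆H₅COOH) ≈ 4.2
p-O₂N–C₆H₄–O⁻: pKₐ(p-nitrophenol) ≈ 7.2 — nitro group delocalises the charge; the classic chromogenic LG
Reversing gives the worst-to-best order requested.

p-O₂N–C₆H₄–O⁻ < benzoate (PhCOO⁻) < nitrate (NO₃⁻) < chloride (Cl⁻) < bromide (Br⁻)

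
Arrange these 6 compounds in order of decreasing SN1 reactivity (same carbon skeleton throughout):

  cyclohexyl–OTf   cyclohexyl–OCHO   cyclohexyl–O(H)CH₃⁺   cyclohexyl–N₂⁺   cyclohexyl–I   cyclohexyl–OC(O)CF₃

cyclohexyl–N₂⁺ > cyclohexyl–OTf > cyclohexyl–I > cyclohexyl–O(H)CH₃⁺ > cyclohexyl–OC(O)CF₃ > cyclohexyl–OCHO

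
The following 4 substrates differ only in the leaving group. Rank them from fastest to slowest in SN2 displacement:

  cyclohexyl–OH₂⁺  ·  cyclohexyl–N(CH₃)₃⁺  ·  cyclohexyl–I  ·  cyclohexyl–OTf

With the same alkyl group throughout, only the leaving group differentiates the rates.
The more stable X⁻ (or X) is on its own — i.e. the weaker a base it is — the better a leaving group it makes.
cyclohexyl–OTf loses OTf⁻: pKₐ(CF₃SO₃H (triflic acid)) ≈ -14
cyclohexyl–I loses I⁻: pKₐ(HI) ≈ -10
cyclohexyl–OH₂⁺ loses H₂O: pKₐ(H₃O⁺) ≈ -1.7
cyclohexyl–N(CH₃)₃⁺ loses NR'₃: pKₐ(R'₃NH⁺) ≈ 10.7

cyclohexyl–OTf > cyclohexyl–I > cyclohexyl–OH₂⁺ > cyclohexyl–N(CH₃)₃⁺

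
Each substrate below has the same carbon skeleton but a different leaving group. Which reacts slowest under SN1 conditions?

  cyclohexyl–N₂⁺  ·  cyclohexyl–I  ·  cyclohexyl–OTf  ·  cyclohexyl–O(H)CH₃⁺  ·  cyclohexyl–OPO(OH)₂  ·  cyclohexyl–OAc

cyclohexyl–OAc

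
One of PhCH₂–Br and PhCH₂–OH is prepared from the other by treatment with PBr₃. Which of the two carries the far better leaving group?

From PhCH₂–OH the departing group would be OH⁻ (pKₐ(H₂O) ≈ 15.7). Strong base; essentially never leaves without prior activation.
From PhCH₂–Br the leaving group is Br⁻ (pKₐ(HBr) ≈ -9). Weak base; good leaving group.
Treatment with PBr₃ works by replacing the hydroxyl with bromide, making PhCH₂–Br enormously more reactive.

PhCH₂–Br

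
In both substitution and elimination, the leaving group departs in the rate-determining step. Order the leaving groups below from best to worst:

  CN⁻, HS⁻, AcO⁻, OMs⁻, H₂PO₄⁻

OMs⁻ > H₂PO₄⁻ > AcO⁻ > HS⁻ > CN⁻

Leaving-group ability tracks the stability of the departed species; conjugate-acid pKₐ is the usual yardstick (lower pKₐ → better LG).
OMs⁻: pKₐ(CH₃SO₃H (MsOH)) ≈ -1.9
H₂PO₄⁻: pKₐ(H₃PO₄) ≈ 2.1 — moderate base; biological leaving group after further activation
AcO⁻: pKₐ(CH₃COOH) ≈ 4.8 — resonance-stabilised but still a weak base
HS⁻: pKₐ(H₂S) ≈ 7
CN⁻: pKₐ(HCN) ≈ 9.2 — sp carbon stabilises the charge somewhat, but still a poor LG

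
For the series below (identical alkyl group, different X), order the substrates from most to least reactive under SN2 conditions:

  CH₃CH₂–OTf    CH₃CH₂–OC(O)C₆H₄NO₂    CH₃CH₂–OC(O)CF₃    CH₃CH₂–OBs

With the same alkyl group throughout, only the leaving group differentiates the rates.
The more stable X⁻ (or X) is on its own — i.e. the weaker a base it is — the better a leaving group it makes.
CH₃CH₂–OTf loses OTf⁻: pKₐ(CF₃SO₃H (triflic acid)) ≈ -14
CH₃CH₂–OBs loses OBs⁻: pKₐ(p-BrC₆H₄SO₃H) ≈ -2.8
CH₃CH₂–OC(O)CF₃ loses CF₃COO⁻: pKₐ(CF₃COOH) ≈ 0.2
CH₃CH₂–OC(O)C₆H₄NO₂ loses p-O₂N–C₆H₄–COO⁻: pKₐ(p-nitrobenzoic acid) ≈ 3.4

CH₃CH₂–OTf > CH₃CH₂–OBs > CH₃CH₂–OC(O)CF₃ > CH₃CH₂–OC(O)C₆H₄NO₂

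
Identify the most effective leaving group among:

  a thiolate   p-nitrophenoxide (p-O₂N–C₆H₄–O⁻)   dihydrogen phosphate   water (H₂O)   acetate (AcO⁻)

water (H₂O)

A good leaving group is a weak base: the lower the pKₐ of its conjugate acid, the more readily it departs.
water (H₂O): pKₐ(H₃O⁺) ≈ -1.7
dihydrogen phosphate: pKₐ(H₃PO₄) ≈ 2.1
acetate (AcO⁻): pKₐ(CH₃COOH) ≈ 4.8
p-nitrophenoxide (p-O₂N–C₆H₄–O⁻): pKₐ(p-nitrophenol) ≈ 7.2
a thiolate: pKₐ(RSH (a thiol)) ≈ 10.5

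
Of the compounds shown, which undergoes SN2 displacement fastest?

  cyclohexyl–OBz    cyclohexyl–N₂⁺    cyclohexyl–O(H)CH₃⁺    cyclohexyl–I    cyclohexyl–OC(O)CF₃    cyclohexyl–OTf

cyclohexyl–N₂⁺

The skeletons are identical, so relative rate is governed entirely by leaving-group ability.
Rank by basicity of the departing species: weakest base leaves most easily.
cyclohexyl–N₂⁺ loses N₂: no meaningful conjugate acid; N₂ departs as an exceptionally stable neutral molecule
cyclohexyl–OTf loses OTf⁻: pKₐ(CF₃SO₃H (triflic acid)) ≈ -14
cyclohexyl–I loses I⁻: pKₐ(HI) ≈ -10
cyclohexyl–O(H)CH₃⁺ loses R'OH: pKₐ(R'OH₂⁺) ≈ -2.4
cyclohexyl–OC(O)CF₃ loses CF₃COO⁻: pKₐ(CF₃COOH) ≈ 0.2
cyclohexyl–OBz loses PhCOO⁻: pKₐ(C₆H₅COOH) ≈ 4.2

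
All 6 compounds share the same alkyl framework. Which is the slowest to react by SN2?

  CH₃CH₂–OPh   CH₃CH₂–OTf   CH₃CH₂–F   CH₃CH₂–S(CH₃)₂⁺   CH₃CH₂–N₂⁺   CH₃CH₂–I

CH₃CH₂–OPh

Same R in every case — rank the leaving groups.
Rank by basicity of the departing species: weakest base leaves most easily.
CH₃CH₂–N₂⁺ loses N₂: no meaningful conjugate acid; N₂ departs as an exceptionally stable neutral molecule
CH₃CH₂–OTf loses OTf⁻: pKₐ(CF₃SO₃H (triflic acid)) ≈ -14
CH₃CH₂–I loses I⁻: pKₐ(HI) ≈ -10
CH₃CH₂–S(CH₃)₂⁺ loses SR'₂: pKₐ(R'₂SH⁺) ≈ -7
CH₃CH₂–F loses F⁻: pKₐ(HF) ≈ 3.2
CH₃CH₂–OPh loses PhO⁻: pKₐ(C₆H₅OH (phenol)) ≈ 10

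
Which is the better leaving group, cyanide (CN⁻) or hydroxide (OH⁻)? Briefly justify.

cyanide (CN⁻) is the better leaving group.
pKₐ(HCN) ≈ 9.2 versus pKₐ(H₂O) ≈ 15.7: cyanide (CN⁻) is the much weaker base.
Sp carbon stabilises the charge somewhat, but still a poor LG.

cyanide (CN⁻)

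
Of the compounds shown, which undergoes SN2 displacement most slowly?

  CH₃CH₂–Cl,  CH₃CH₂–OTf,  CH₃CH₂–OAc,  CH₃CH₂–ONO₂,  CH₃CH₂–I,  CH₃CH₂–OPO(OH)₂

Identical carbon frameworks mean the comparison reduces to leaving-group quality.
Rank by basicity of the departing species: weakest base leaves most easily.
CH₃CH₂–OTf loses OTf⁻: pKₐ(CF₃SO₃H (triflic acid)) ≈ -14
CH₃CH₂–I loses I⁻: pKₐ(HI) ≈ -10
CH₃CH₂–Cl loses Cl⁻: pKₐ(HCl) ≈ -7
CH₃CH₂–ONO₂ loses NO₃⁻: pKₐ(HNO₃) ≈ -1.3
CH₃CH₂–OPO(OH)₂ loses H₂PO₄⁻: pKₐ(H₃PO₄) ≈ 2.1
CH₃CH₂–OAc loses AcO⁻: pKₐ(CH₃COOH) ≈ 4.8

CH₃CH₂–OAc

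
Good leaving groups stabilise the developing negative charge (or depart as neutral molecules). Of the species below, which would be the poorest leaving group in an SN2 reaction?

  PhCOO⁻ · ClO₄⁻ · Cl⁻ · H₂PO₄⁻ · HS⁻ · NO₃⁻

HS⁻

A good leaving group is a weak base: the lower the pKₐ of its conjugate acid, the more readily it departs.
ClO₄⁻: pKₐ(HClO₄) ≈ -10
Cl⁻: pKₐ(HCl) ≈ -7
NO₃⁻: pKₐ(HNO₃) ≈ -1.3
H₂PO₄⁻: pKₐ(H₃PO₄) ≈ 2.1
PhCOO⁻: pKₐ(C₆H₅COOH) ≈ 4.2
HS⁻: pKₐ(H₂S) ≈ 7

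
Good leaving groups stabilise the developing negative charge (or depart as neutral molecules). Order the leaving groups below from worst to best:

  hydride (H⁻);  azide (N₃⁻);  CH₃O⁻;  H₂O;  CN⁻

hydride (H⁻) < CH₃O⁻ < CN⁻ < azide (N₃⁻) < H₂O

A good leaving group is a weak base: the lower the pKₐ of its conjugate acid, the more readily it departs.
H₂O: pKₐ(H₃O⁺) ≈ -1.7
azide (N₃⁻): pKₐ(HN₃) ≈ 4.7
CN⁻: pKₐ(HCN) ≈ 9.2
CH₃O⁻: pKₐ(CH₃OH) ≈ 15.5 — strong base; alkoxides do not leave unassisted
hydride (H⁻): pKₐ(H₂) ≈ 36
Listed from poorest to best leaving group as asked.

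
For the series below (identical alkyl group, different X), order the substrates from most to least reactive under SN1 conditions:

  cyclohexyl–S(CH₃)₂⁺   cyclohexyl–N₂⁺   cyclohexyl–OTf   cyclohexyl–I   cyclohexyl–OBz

The skeletons are identical, so relative rate is governed entirely by leaving-group ability.
Rank by basicity of the departing species: weakest base leaves most easily.
cyclohexyl–N₂⁺ loses N₂: no meaningful conjugate acid; N₂ departs as an exceptionally stable neutral molecule
cyclohexyl–OTf loses OTf⁻: pKₐ(CF₃SO₃H (triflic acid)) ≈ -14
cyclohexyl–I loses I⁻: pKₐ(HI) ≈ -10
cyclohexyl–S(CH₃)₂⁺ loses SR'₂: pKₐ(R'₂SH⁺) ≈ -7
cyclohexyl–OBz loses PhCOO⁻: pKₐ(C₆H₅COOH) ≈ 4.2

cyclohexyl–N₂⁺ > cyclohexyl–OTf > cyclohexyl–I > cyclohexyl–S(CH₃)₂⁺ > cyclohexyl–OBz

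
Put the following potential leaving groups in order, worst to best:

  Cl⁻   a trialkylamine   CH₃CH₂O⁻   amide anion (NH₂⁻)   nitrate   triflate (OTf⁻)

triflate (OTf⁻): pKₐ(CF₃SO₃H (triflic acid)) ≈ -14 — charge spread over three oxygens and a CF₃ group; the premier leaving group in synthesis
Cl⁻: pKₐ(HCl) ≈ -7
nitrate: pKₐ(HNO₃) ≈ -1.3
a trialkylamine: pKₐ(R'₃NH⁺) ≈ 10.7
CH₃CH₂O⁻: pKₐ(CH₃CH₂OH) ≈ 16 — strong base; alkoxides do not leave unassisted
amide anion (NH₂⁻): pKₐ(NH₃) ≈ 38
Reversing gives the worst-to-best order requested.

amide anion (NH₂⁻) < CH₃CH₂O⁻ < a trialkylamine < nitrate < Cl⁻ < triflate (OTf⁻)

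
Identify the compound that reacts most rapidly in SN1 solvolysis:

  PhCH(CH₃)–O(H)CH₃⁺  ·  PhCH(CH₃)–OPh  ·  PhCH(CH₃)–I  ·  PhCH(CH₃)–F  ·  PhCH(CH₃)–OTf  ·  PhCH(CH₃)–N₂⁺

With the same alkyl group throughout, only the leaving group differentiates the rates.
Leaving-group ability tracks the stability of the departed species; conjugate-acid pKₐ is the usual yardstick (lower pKₐ → better LG).
PhCH(CH₃)–N₂⁺ loses N₂: no meaningful conjugate acid; N₂ departs as an exceptionally stable neutral molecule
PhCH(CH₃)–OTf loses OTf⁻: pKₐ(CF₃SO₃H (triflic acid)) ≈ -14
PhCH(CH₃)–I loses I⁻: pKₐ(HI) ≈ -10
PhCH(CH₃)–O(H)CH₃⁺ loses R'OH: pKₐ(R'OH₂⁺) ≈ -2.4
PhCH(CH₃)–F loses F⁻: pKₐ(HF) ≈ 3.2
PhCH(CH₃)–OPh loses PhO⁻: pKₐ(C₆H₅OH (phenol)) ≈ 10

PhCH(CH₃)–N₂⁺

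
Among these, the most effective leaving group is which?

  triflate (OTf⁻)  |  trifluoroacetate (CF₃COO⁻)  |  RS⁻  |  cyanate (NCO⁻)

A good leaving group is a weak base: the lower the pKₐ of its conjugate acid, the more readily it departs.
triflate (OTf⁻): pKₐ(CF₃SO₃H (triflic acid)) ≈ -14
trifluoroacetate (CF₃COO⁻): pKₐ(CF₃COOH) ≈ 0.2
cyanate (NCO⁻): pKₐ(HOCN) ≈ 3.5
RS⁻: pKₐ(RSH (a thiol)) ≈ 10.5

triflate (OTf⁻)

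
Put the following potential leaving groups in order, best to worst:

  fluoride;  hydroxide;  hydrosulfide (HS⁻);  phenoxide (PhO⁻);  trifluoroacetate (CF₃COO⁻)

trifluoroacetate (CF₃COO⁻) > fluoride > hydrosulfide (HS⁻) > phenoxide (PhO⁻) > hydroxide

The more stable X⁻ (or X) is on its own — i.e. the weaker a base it is — the better a leaving group it makes.
trifluoroacetate (CF₃COO⁻): pKₐ(CF₃COOH) ≈ 0.2
fluoride: pKₐ(HF) ≈ 3.2
hydrosulfide (HS⁻): pKₐ(H₂S) ≈ 7
phenoxide (PhO⁻): pKₐ(C₆H₅OH (phenol)) ≈ 10
hydroxide: pKₐ(H₂O) ≈ 15.7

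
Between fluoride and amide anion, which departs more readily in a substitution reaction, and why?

fluoride is the better leaving group.
pKₐ(HF) ≈ 3.2 versus pKₐ(NH₃) ≈ 38: fluoride is the much weaker base.
Small and strongly basic; the poor halide leaving group.

fluoride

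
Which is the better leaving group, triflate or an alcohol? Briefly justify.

triflate

triflate is the better leaving group.
pKₐ(CF₃SO₃H (triflic acid)) ≈ -14 versus pKₐ(R'OH₂⁺) ≈ -2.4: triflate is the much weaker base.
Charge spread over three oxygens and a CF₃ group; the premier leaving group in synthesis.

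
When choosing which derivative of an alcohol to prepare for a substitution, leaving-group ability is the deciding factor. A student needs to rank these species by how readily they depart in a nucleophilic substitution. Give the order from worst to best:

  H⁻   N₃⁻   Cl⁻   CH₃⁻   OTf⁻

OTf⁻: pKₐ(CF₃SO₃H (triflic acid)) ≈ -14 — charge spread over three oxygens and a CF₃ group; the premier leaving group in synthesis
Cl⁻: pKₐ(HCl) ≈ -7
N₃⁻: pKₐ(HN₃) ≈ 4.7 — linear, resonance-stabilised
H⁻: pKₐ(H₂) ≈ 36 — extremely strong base; leaves only in special hydride-transfer contexts
CH₃⁻: pKₐ(CH₄) ≈ 48 — unstabilised carbanion; the worst conceivable leaving group
The question asks for worst first, so the sequence is read in increasing leaving-group ability.

CH₃⁻ < H⁻ < N₃⁻ < Cl⁻ < OTf⁻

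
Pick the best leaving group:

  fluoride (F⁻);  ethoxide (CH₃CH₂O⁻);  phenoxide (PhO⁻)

A good leaving group is a weak base: the lower the pKₐ of its conjugate acid, the more readily it departs.
fluoride (F⁻): pKₐ(HF) ≈ 3.2
phenoxide (PhO⁻): pKₐ(C₆H₅OH (phenol)) ≈ 10
ethoxide (CH₃CH₂O⁻): pKₐ(CH₃CH₂OH) ≈ 16

fluoride (F⁻)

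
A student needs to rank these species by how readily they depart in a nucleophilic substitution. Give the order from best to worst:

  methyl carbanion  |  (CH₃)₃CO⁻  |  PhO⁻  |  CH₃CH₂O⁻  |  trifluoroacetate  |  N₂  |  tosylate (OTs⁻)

N₂ > tosylate (OTs⁻) > trifluoroacetate > PhO⁻ > CH₃CH₂O⁻ > (CH₃)₃CO⁻ > methyl carbanion

Rank by basicity of the departing species: weakest base leaves most easily.
N₂: no meaningful conjugate acid; N₂ departs as an exceptionally stable neutral molecule
tosylate (OTs⁻): pKₐ(p-CH₃C₆H₄SO₃H (TsOH)) ≈ -2.8
trifluoroacetate: pKₐ(CF₃COOH) ≈ 0.2 — strongly electron-withdrawing CF₃ stabilises the carboxylate
PhO⁻: pKₐ(C₆H₅OH (phenol)) ≈ 10
CH₃CH₂O⁻: pKₐ(CH₃CH₂OH) ≈ 16 — strong base; alkoxides do not leave unassisted
(CH₃)₃CO⁻: pKₐ(t-BuOH) ≈ 18 — bulky, strongly basic alkoxide
methyl carbanion: pKₐ(CH₄) ≈ 48 — unstabilised carbanion; the worst conceivable leaving group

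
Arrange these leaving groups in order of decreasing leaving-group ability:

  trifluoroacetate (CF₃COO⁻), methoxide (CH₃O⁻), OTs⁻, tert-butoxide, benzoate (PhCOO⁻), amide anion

OTs⁻: pKₐ(p-CH₃C₆H₄SO₃H (TsOH)) ≈ -2.8
trifluoroacetate (CF₃COO⁻): pKₐ(CF₃COOH) ≈ 0.2
benzoate (PhCOO⁻): pKₐ(C₆H₅COOH) ≈ 4.2
methoxide (CH₃O⁻): pKₐ(CH₃OH) ≈ 15.5
tert-butoxide: pKₐ(t-BuOH) ≈ 18
amide anion: pKₐ(NH₃) ≈ 38

OTs⁻ > trifluoroacetate (CF₃COO⁻) > benzoate (PhCOO⁻) > methoxide (CH₃O⁻) > tert-butoxide > amide anion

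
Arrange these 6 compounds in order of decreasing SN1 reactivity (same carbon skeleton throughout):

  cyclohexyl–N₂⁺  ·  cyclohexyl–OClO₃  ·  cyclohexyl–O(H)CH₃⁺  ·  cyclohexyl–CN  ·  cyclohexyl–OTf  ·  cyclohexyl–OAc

With the same alkyl group throughout, only the leaving group differentiates the rates.
Leaving-group ability tracks the stability of the departed species; conjugate-acid pKₐ is the usual yardstick (lower pKₐ → better LG).
cyclohexyl–N₂⁺ loses N₂: no meaningful conjugate acid; N₂ departs as an exceptionally stable neutral molecule
cyclohexyl–OTf loses OTf⁻: pKₐ(CF₃SO₃H (triflic acid)) ≈ -14
cyclohexyl–OClO₃ loses ClO₄⁻: pKₐ(HClO₄) ≈ -10
cyclohexyl–O(H)CH₃⁺ loses R'OH: pKₐ(R'OH₂⁺) ≈ -2.4
cyclohexyl–OAc loses AcO⁻: pKₐ(CH₃COOH) ≈ 4.8
cyclohexyl–CN loses CN⁻: pKₐ(HCN) ≈ 9.2

cyclohexyl–N₂⁺ > cyclohexyl–OTf > cyclohexyl–OClO₃ > cyclohexyl–O(H)CH₃⁺ > cyclohexyl–OAc > cyclohexyl–CN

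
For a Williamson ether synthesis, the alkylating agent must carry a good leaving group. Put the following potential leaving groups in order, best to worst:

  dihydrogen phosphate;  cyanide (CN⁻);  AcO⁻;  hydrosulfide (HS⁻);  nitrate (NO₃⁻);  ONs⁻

Leaving-group ability tracks the stability of the departed species; conjugate-acid pKₐ is the usual yardstick (lower pKₐ → better LG).
ONs⁻: pKₐ(p-O₂NC₆H₄SO₃H) ≈ -3.5
nitrate (NO₃⁻): pKₐ(HNO₃) ≈ -1.3
dihydrogen phosphate: pKₐ(H₃PO₄) ≈ 2.1
AcO⁻: pKₐ(CH₃COOH) ≈ 4.8
hydrosulfide (HS⁻): pKₐ(H₂S) ≈ 7
cyanide (CN⁻): pKₐ(HCN) ≈ 9.2

ONs⁻ > nitrate (NO₃⁻) > dihydrogen phosphate > AcO⁻ > hydrosulfide (HS⁻) > cyanide (CN⁻)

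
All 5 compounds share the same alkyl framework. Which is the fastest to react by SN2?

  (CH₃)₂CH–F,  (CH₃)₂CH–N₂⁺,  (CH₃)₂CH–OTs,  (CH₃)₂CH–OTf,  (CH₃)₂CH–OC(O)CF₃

The skeletons are identical, so relative rate is governed entirely by leaving-group ability.
Leaving-group ability tracks the stability of the departed species; conjugate-acid pKₐ is the usual yardstick (lower pKₐ → better LG).
(CH₃)₂CH–N₂⁺ loses N₂: no meaningful conjugate acid; N₂ departs as an exceptionally stable neutral molecule
(CH₃)₂CH–OTf loses OTf⁻: pKₐ(CF₃SO₃H (triflic acid)) ≈ -14
(CH₃)₂CH–OTs loses OTs⁻: pKₐ(p-CH₃C₆H₄SO₃H (TsOH)) ≈ -2.8
(CH₃)₂CH–OC(O)CF₃ loses CF₃COO⁻: pKₐ(CF₃COOH) ≈ 0.2
(CH₃)₂CH–F loses F⁻: pKₐ(HF) ≈ 3.2

(CH₃)₂CH–N₂⁺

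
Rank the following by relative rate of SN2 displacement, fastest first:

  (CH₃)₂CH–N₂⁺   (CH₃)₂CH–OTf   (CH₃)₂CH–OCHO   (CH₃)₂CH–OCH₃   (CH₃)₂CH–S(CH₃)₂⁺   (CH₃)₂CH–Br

Same R in every case — rank the leaving groups.
A good leaving group is a weak base: the lower the pKₐ of its conjugate acid, the more readily it departs.
(CH₃)₂CH–N₂⁺ loses N₂: no meaningful conjugate acid; N₂ departs as an exceptionally stable neutral molecule
(CH₃)₂CH–OTf loses OTf⁻: pKₐ(CF₃SO₃H (triflic acid)) ≈ -14
(CH₃)₂CH–Br loses Br⁻: pKₐ(HBr) ≈ -9
(CH₃)₂CH–S(CH₃)₂⁺ loses SR'₂: pKₐ(R'₂SH⁺) ≈ -7
(CH₃)₂CH–OCHO loses HCOO⁻: pKₐ(HCOOH) ≈ 3.8
(CH₃)₂CH–OCH₃ loses CH₃O⁻: pKₐ(CH₃OH) ≈ 15.5

(CH₃)₂CH–N₂⁺ > (CH₃)₂CH–OTf > (CH₃)₂CH–Br > (CH₃)₂CH–S(CH₃)₂⁺ > (CH₃)₂CH–OCHO > (CH₃)₂CH–OCH₃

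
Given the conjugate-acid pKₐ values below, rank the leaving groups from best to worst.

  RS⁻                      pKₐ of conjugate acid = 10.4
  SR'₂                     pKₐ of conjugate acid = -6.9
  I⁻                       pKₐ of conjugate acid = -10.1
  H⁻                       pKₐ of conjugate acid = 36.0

I⁻ > SR'₂ > RS⁻ > H⁻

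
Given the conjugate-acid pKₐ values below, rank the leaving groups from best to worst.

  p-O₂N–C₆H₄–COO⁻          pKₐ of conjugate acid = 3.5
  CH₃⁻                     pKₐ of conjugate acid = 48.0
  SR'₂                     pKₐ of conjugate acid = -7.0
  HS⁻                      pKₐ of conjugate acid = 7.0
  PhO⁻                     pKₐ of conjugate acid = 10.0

Lower conjugate-acid pKₐ ⇒ weaker base ⇒ better leaving group.
Sorting by the given values: SR'₂ (-7.0), p-O₂N–C₆H₄–COO⁻ (3.5), HS⁻ (7.0), PhO⁻ (10.0), CH₃⁻ (48.0).

SR'₂ > p-O₂N–C₆H₄–COO⁻ > HS⁻ > PhO⁻ > CH₃⁻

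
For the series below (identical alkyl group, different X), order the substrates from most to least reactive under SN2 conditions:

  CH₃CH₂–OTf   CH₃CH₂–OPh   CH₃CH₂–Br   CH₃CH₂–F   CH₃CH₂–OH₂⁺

CH₃CH₂–OTf > CH₃CH₂–Br > CH₃CH₂–OH₂⁺ > CH₃CH₂–F > CH₃CH₂–OPh

With the same alkyl group throughout, only the leaving group differentiates the rates.
Rank by basicity of the departing species: weakest base leaves most easily.
CH₃CH₂–OTf loses OTf⁻: pKₐ(CF₃SO₃H (triflic acid)) ≈ -14
CH₃CH₂–Br loses Br⁻: pKₐ(HBr) ≈ -9
CH₃CH₂–OH₂⁺ loses H₂O: pKₐ(H₃O⁺) ≈ -1.7
CH₃CH₂–F loses F⁻: pKₐ(HF) ≈ 3.2
CH₃CH₂–OPh loses PhO⁻: pKₐ(C₆H₅OH (phenol)) ≈ 10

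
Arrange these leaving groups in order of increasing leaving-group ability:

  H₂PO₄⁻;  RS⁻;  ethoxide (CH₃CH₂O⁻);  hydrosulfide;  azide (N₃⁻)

ethoxide (CH₃CH₂O⁻) < RS⁻ < hydrosulfide < azide (N₃⁻) < H₂PO₄⁻

H₂PO₄⁻: pKₐ(H₃PO₄) ≈ 2.1
azide (N₃⁻): pKₐ(HN₃) ≈ 4.7
hydrosulfide: pKₐ(H₂S) ≈ 7
RS⁻: pKₐ(RSH (a thiol)) ≈ 10.5
ethoxide (CH₃CH₂O⁻): pKₐ(CH₃CH₂OH) ≈ 16
Reversing gives the worst-to-best order requested.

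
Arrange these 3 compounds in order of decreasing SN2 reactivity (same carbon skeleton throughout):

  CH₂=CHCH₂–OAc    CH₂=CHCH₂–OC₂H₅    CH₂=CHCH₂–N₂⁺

CH₂=CHCH₂–N₂⁺ > CH₂=CHCH₂–OAc > CH₂=CHCH₂–OC₂H₅

Same R in every case — rank the leaving groups.
Rank by basicity of the departing species: weakest base leaves most easily.
CH₂=CHCH₂–N₂⁺ loses N₂: no meaningful conjugate acid; N₂ departs as an exceptionally stable neutral molecule
CH₂=CHCH₂–OAc loses AcO⁻: pKₐ(CH₃COOH) ≈ 4.8
CH₂=CHCH₂–OC₂H₅ loses CH₃CH₂O⁻: pKₐ(CH₃CH₂OH) ≈ 16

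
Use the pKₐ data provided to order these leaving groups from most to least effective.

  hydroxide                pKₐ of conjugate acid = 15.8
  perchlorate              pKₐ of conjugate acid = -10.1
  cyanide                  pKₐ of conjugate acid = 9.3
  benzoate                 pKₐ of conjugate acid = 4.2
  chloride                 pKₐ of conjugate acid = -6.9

Lower conjugate-acid pKₐ ⇒ weaker base ⇒ better leaving group.
Sorting by the given values: perchlorate (-10.1), chloride (-6.9), benzoate (4.2), cyanide (9.3), hydroxide (15.8).

perchlorate > chloride > benzoate > cyanide > hydroxide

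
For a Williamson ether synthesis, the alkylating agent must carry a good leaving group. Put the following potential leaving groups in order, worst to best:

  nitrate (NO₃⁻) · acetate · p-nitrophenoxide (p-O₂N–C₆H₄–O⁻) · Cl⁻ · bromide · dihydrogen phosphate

A good leaving group is a weak base: the lower the pKₐ of its conjugate acid, the more readily it departs.
bromide: pKₐ(HBr) ≈ -9 — weak base; good leaving group
Cl⁻: pKₐ(HCl) ≈ -7 — moderately weak base
nitrate (NO₃⁻): pKₐ(HNO₃) ≈ -1.3
dihydrogen phosphate: pKₐ(H₃PO₄) ≈ 2.1
acetate: pKₐ(CH₃COOH) ≈ 4.8
p-nitrophenoxide (p-O₂N–C₆H₄–O⁻): pKₐ(p-nitrophenol) ≈ 7.2 — nitro group delocalises the charge; the classic chromogenic LG
The question asks for worst first, so the sequence is read in increasing leaving-group ability.

p-nitrophenoxide (p-O₂N–C₆H₄–O⁻) < acetate < dihydrogen phosphate < nitrate (NO₃⁻) < Cl⁻ < bromide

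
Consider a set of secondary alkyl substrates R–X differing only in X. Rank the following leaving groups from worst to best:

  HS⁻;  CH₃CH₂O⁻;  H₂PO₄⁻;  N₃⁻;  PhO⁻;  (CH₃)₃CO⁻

(CH₃)₃CO⁻ < CH₃CH₂O⁻ < PhO⁻ < HS⁻ < N₃⁻ < H₂PO₄⁻

The more stable X⁻ (or X) is on its own — i.e. the weaker a base it is — the better a leaving group it makes.
H₂PO₄⁻: pKₐ(H₃PO₄) ≈ 2.1 — moderate base; biological leaving group after further activation
N₃⁻: pKₐ(HN₃) ≈ 4.7 — linear, resonance-stabilised
HS⁻: pKₐ(H₂S) ≈ 7 — larger and more polarisable than the oxygen analogue
PhO⁻: pKₐ(C₆H₅OH (phenol)) ≈ 10
CH₃CH₂O⁻: pKₐ(CH₃CH₂OH) ≈ 16
(CH₃)₃CO⁻: pKₐ(t-BuOH) ≈ 18
Listed from poorest to best leaving group as asked.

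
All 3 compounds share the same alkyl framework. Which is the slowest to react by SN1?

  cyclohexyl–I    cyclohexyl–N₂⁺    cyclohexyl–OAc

cyclohexyl–OAc

Identical carbon frameworks mean the comparison reduces to leaving-group quality.
Leaving-group ability tracks the stability of the departed species; conjugate-acid pKₐ is the usual yardstick (lower pKₐ → better LG).
cyclohexyl–N₂⁺ loses N₂: no meaningful conjugate acid; N₂ departs as an exceptionally stable neutral molecule
cyclohexyl–I loses I⁻: pKₐ(HI) ≈ -10
cyclohexyl–OAc loses AcO⁻: pKₐ(CH₃COOH) ≈ 4.8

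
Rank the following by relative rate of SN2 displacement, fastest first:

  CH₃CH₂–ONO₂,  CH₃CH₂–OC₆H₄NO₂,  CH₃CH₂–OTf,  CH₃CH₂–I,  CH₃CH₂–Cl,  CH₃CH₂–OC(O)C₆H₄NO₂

CH₃CH₂–OTf > CH₃CH₂–I > CH₃CH₂–Cl > CH₃CH₂–ONO₂ > CH₃CH₂–OC(O)C₆H₄NO₂ > CH₃CH₂–OC₆H₄NO₂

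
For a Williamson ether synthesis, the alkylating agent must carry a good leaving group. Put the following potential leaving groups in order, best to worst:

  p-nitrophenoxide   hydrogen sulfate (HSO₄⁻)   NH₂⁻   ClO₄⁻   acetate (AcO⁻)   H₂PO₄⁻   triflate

A good leaving group is a weak base: the lower the pKₐ of its conjugate acid, the more readily it departs.
triflate: pKₐ(CF₃SO₃H (triflic acid)) ≈ -14 — charge spread over three oxygens and a CF₃ group; the premier leaving group in synthesis
ClO₄⁻: pKₐ(HClO₄) ≈ -10 — extremely weak base; rarely used for safety reasons
hydrogen sulfate (HSO₄⁻): pKₐ(H₂SO₄) ≈ -3
H₂PO₄⁻: pKₐ(H₃PO₄) ≈ 2.1 — moderate base; biological leaving group after further activation
acetate (AcO⁻): pKₐ(CH₃COOH) ≈ 4.8 — resonance-stabilised but still a weak base
p-nitrophenoxide: pKₐ(p-nitrophenol) ≈ 7.2 — nitro group delocalises the charge; the classic chromogenic LG
NH₂⁻: pKₐ(NH₃) ≈ 38 — extremely strong base; never a leaving group

triflate > ClO₄⁻ > hydrogen sulfate (HSO₄⁻) > H₂PO₄⁻ > acetate (AcO⁻) > p-nitrophenoxide > NH₂⁻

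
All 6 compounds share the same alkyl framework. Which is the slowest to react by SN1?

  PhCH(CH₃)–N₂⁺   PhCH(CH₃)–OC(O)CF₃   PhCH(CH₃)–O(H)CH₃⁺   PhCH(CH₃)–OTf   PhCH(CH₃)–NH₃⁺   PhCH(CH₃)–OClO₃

PhCH(CH₃)–NH₃⁺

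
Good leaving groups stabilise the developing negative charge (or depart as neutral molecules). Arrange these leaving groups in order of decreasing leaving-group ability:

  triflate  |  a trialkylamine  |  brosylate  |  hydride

triflate > brosylate > a trialkylamine > hydride

The more stable X⁻ (or X) is on its own — i.e. the weaker a base it is — the better a leaving group it makes.
triflate: pKₐ(CF₃SO₃H (triflic acid)) ≈ -14 — charge spread over three oxygens and a CF₃ group; the premier leaving group in synthesis
brosylate: pKₐ(p-BrC₆H₄SO₃H) ≈ -2.8 — arenesulfonate with a p-bromo substituent
a trialkylamine: pKₐ(R'₃NH⁺) ≈ 10.7
hydride: pKₐ(H₂) ≈ 36 — extremely strong base; leaves only in special hydride-transfer contexts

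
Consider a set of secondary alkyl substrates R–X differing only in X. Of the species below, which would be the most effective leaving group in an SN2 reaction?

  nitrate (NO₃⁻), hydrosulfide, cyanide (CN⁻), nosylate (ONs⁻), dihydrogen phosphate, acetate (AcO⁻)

nosylate (ONs⁻)

The more stable X⁻ (or X) is on its own — i.e. the weaker a base it is — the better a leaving group it makes.
nosylate (ONs⁻): pKₐ(p-O₂NC₆H₄SO₃H) ≈ -3.5
nitrate (NO₃⁻): pKₐ(HNO₃) ≈ -1.3
dihydrogen phosphate: pKₐ(H₃PO₄) ≈ 2.1
acetate (AcO⁻): pKₐ(CH₃COOH) ≈ 4.8
hydrosulfide: pKₐ(H₂S) ≈ 7
cyanide (CN⁻): pKₐ(HCN) ≈ 9.2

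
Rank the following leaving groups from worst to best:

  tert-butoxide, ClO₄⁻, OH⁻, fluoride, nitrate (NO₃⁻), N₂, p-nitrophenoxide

tert-butoxide < OH⁻ < p-nitrophenoxide < fluoride < nitrate (NO₃⁻) < ClO₄⁻ < N₂

Rank by basicity of the departing species: weakest base leaves most easily.
N₂: no meaningful conjugate acid; N₂ departs as an exceptionally stable neutral molecule
ClO₄⁻: pKₐ(HClO₄) ≈ -10 — extremely weak base; rarely used for safety reasons
nitrate (NO₃⁻): pKₐ(HNO₃) ≈ -1.3 — resonance-delocalised over three oxygens
fluoride: pKₐ(HF) ≈ 3.2
p-nitrophenoxide: pKₐ(p-nitrophenol) ≈ 7.2 — nitro group delocalises the charge; the classic chromogenic LG
OH⁻: pKₐ(H₂O) ≈ 15.7
tert-butoxide: pKₐ(t-BuOH) ≈ 18 — bulky, strongly basic alkoxide
Listed from poorest to best leaving group as asked.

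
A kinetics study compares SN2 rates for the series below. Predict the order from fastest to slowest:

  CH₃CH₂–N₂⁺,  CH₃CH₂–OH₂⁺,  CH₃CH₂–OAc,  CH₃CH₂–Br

CH₃CH₂–N₂⁺ > CH₃CH₂–Br > CH₃CH₂–OH₂⁺ > CH₃CH₂–OAc

Same R in every case — rank the leaving groups.
Rank by basicity of the departing species: weakest base leaves most easily.
CH₃CH₂–N₂⁺ loses N₂: no meaningful conjugate acid; N₂ departs as an exceptionally stable neutral molecule
CH₃CH₂–Br loses Br⁻: pKₐ(HBr) ≈ -9
CH₃CH₂–OH₂⁺ loses H₂O: pKₐ(H₃O⁺) ≈ -1.7
CH₃CH₂–OAc loses AcO⁻: pKₐ(CH₃COOH) ≈ 4.8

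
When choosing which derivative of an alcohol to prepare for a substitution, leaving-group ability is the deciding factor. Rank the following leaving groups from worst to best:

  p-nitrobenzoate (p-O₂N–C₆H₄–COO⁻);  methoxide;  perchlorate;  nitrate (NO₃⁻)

Leaving-group ability tracks the stability of the departed species; conjugate-acid pKₐ is the usual yardstick (lower pKₐ → better LG).
perchlorate: pKₐ(HClO₄) ≈ -10
nitrate (NO₃⁻): pKₐ(HNO₃) ≈ -1.3
p-nitrobenzoate (p-O₂N–C₆H₄–COO⁻): pKₐ(p-nitrobenzoic acid) ≈ 3.4
methoxide: pKₐ(CH₃OH) ≈ 15.5
The question asks for worst first, so the sequence is read in increasing leaving-group ability.

methoxide < p-nitrobenzoate (p-O₂N–C₆H₄–COO⁻) < nitrate (NO₃⁻) < perchlorate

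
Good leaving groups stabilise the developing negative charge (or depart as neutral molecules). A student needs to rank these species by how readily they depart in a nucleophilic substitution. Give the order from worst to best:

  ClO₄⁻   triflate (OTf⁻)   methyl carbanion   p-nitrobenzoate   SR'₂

methyl carbanion < p-nitrobenzoate < SR'₂ < ClO₄⁻ < triflate (OTf⁻)

Rank by basicity of the departing species: weakest base leaves most easily.
triflate (OTf⁻): pKₐ(CF₃SO₃H (triflic acid)) ≈ -14
ClO₄⁻: pKₐ(HClO₄) ≈ -10
SR'₂: pKₐ(R'₂SH⁺) ≈ -7
p-nitrobenzoate: pKₐ(p-nitrobenzoic acid) ≈ 3.4
methyl carbanion: pKₐ(CH₄) ≈ 48
Listed from poorest to best leaving group as asked.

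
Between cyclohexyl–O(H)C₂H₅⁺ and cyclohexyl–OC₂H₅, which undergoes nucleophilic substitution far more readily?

From cyclohexyl–OC₂H₅ the departing group would be CH₃CH₂O⁻ (pKₐ(CH₃CH₂OH) ≈ 16). Strong base; alkoxides do not leave unassisted.
From cyclohexyl–O(H)C₂H₅⁺ the leaving group is R'OH (pKₐ(R'OH₂⁺) ≈ -2.4). Neutral; leaves from a protonated ether (an oxonium ion, R–O(H)R'⁺).
(In practice cyclohexyl–O(H)C₂H₅⁺ is made from cyclohexyl–OC₂H₅ by protonation with concentrated HBr, allowing neutral ethanol, rather than ethoxide, to depart.)

cyclohexyl–O(H)C₂H₅⁺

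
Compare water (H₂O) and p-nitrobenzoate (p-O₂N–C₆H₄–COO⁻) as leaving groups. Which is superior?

water (H₂O) is the better leaving group.
pKₐ(H₃O⁺) ≈ -1.7 versus pKₐ(p-nitrobenzoic acid) ≈ 3.4: water (H₂O) is the much weaker base.
Neutral; leaves from a protonated alcohol (R–OH₂⁺).

water (H₂O)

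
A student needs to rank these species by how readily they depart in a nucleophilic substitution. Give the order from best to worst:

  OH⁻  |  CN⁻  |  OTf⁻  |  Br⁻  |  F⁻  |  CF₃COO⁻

Leaving-group ability tracks the stability of the departed species; conjugate-acid pKₐ is the usual yardstick (lower pKₐ → better LG).
OTf⁻: pKₐ(CF₃SO₃H (triflic acid)) ≈ -14
Br⁻: pKₐ(HBr) ≈ -9
CF₃COO⁻: pKₐ(CF₃COOH) ≈ 0.2
F⁻: pKₐ(HF) ≈ 3.2
CN⁻: pKₐ(HCN) ≈ 9.2
OH⁻: pKₐ(H₂O) ≈ 15.7

OTf⁻ > Br⁻ > CF₃COO⁻ > F⁻ > CN⁻ > OH⁻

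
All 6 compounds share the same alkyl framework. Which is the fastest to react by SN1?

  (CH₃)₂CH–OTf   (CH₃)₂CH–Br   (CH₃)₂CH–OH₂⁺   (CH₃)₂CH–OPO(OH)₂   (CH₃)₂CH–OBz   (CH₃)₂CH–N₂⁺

Identical carbon frameworks mean the comparison reduces to leaving-group quality.
Leaving-group ability tracks the stability of the departed species; conjugate-acid pKₐ is the usual yardstick (lower pKₐ → better LG).
(CH₃)₂CH–N₂⁺ loses N₂: no meaningful conjugate acid; N₂ departs as an exceptionally stable neutral molecule
(CH₃)₂CH–OTf loses OTf⁻: pKₐ(CF₃SO₃H (triflic acid)) ≈ -14
(CH₃)₂CH–Br loses Br⁻: pKₐ(HBr) ≈ -9
(CH₃)₂CH–OH₂⁺ loses H₂O: pKₐ(H₃O⁺) ≈ -1.7
(CH₃)₂CH–OPO(OH)₂ loses H₂PO₄⁻: pKₐ(H₃PO₄) ≈ 2.1
(CH₃)₂CH–OBz loses PhCOO⁻: pKₐ(C₆H₅COOH) ≈ 4.2

(CH₃)₂CH–N₂⁺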